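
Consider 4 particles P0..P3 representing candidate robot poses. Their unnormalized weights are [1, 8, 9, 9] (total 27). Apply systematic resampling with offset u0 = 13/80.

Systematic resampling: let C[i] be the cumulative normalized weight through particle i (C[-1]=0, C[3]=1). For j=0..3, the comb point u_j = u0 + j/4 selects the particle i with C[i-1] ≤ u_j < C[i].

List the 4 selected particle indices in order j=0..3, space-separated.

1 2 2 3

C = [1/27, 1/3, 2/3, 1]
j=0: u_0=13/80 ∈ [1/27, 1/3) → index 1
j=1: u_1=33/80 ∈ [1/3, 2/3) → index 2
j=2: u_2=53/80 ∈ [1/3, 2/3) → index 2
j=3: u_3=73/80 ∈ [2/3, 1) → index 3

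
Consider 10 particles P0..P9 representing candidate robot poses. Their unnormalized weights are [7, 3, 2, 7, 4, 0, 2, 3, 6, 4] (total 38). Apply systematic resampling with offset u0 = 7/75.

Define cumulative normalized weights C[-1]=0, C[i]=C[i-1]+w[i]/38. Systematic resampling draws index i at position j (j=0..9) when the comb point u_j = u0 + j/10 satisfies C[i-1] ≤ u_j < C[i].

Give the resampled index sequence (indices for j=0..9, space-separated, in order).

0 1 2 3 3 4 7 8 8 9

C = [7/38, 5/19, 6/19, 1/2, 23/38, 23/38, 25/38, 14/19, 17/19, 1]
j=0: u_0=7/75 ∈ [0, 7/38) → index 0
j=1: u_1=29/150 ∈ [7/38, 5/19) → index 1
j=2: u_2=22/75 ∈ [5/19, 6/19) → index 2
j=3: u_3=59/150 ∈ [6/19, 1/2) → index 3
j=4: u_4=37/75 ∈ [6/19, 1/2) → index 3
j=5: u_5=89/150 ∈ [1/2, 23/38) → index 4
j=6: u_6=52/75 ∈ [25/38, 14/19) → index 7
j=7: u_7=119/150 ∈ [14/19, 17/19) → index 8
j=8: u_8=67/75 ∈ [14/19, 17/19) → index 8
j=9: u_9=149/150 ∈ [17/19, 1) → index 9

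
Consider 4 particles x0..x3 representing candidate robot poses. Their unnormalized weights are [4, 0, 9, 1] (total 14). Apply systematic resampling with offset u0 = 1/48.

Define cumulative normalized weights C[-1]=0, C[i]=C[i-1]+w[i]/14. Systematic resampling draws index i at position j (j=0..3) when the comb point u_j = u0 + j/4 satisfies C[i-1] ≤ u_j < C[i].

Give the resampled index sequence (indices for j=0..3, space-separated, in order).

0 0 2 2

C = [2/7, 2/7, 13/14, 1]
j=0: u_0=1/48 ∈ [0, 2/7) → index 0
j=1: u_1=13/48 ∈ [0, 2/7) → index 0
j=2: u_2=25/48 ∈ [2/7, 13/14) → index 2
j=3: u_3=37/48 ∈ [2/7, 13/14) → index 2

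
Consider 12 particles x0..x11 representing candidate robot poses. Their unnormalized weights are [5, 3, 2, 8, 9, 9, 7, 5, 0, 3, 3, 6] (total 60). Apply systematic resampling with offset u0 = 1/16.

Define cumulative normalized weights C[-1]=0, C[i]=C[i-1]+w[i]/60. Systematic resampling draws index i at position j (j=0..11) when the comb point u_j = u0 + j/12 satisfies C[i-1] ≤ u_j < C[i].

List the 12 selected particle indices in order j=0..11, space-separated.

0 2 3 4 4 5 5 6 7 9 10 11

C = [1/12, 2/15, 1/6, 3/10, 9/20, 3/5, 43/60, 4/5, 4/5, 17/20, 9/10, 1]
j=0: u_0=1/16 ∈ [0, 1/12) → index 0
j=1: u_1=7/48 ∈ [2/15, 1/6) → index 2
j=2: u_2=11/48 ∈ [1/6, 3/10) → index 3
j=3: u_3=5/16 ∈ [3/10, 9/20) → index 4
j=4: u_4=19/48 ∈ [3/10, 9/20) → index 4
j=5: u_5=23/48 ∈ [9/20, 3/5) → index 5
j=6: u_6=9/16 ∈ [9/20, 3/5) → index 5
j=7: u_7=31/48 ∈ [3/5, 43/60) → index 6
j=8: u_8=35/48 ∈ [43/60, 4/5) → index 7
j=9: u_9=13/16 ∈ [4/5, 17/20) → index 9
j=10: u_10=43/48 ∈ [17/20, 9/10) → index 10
j=11: u_11=47/48 ∈ [9/10, 1) → index 11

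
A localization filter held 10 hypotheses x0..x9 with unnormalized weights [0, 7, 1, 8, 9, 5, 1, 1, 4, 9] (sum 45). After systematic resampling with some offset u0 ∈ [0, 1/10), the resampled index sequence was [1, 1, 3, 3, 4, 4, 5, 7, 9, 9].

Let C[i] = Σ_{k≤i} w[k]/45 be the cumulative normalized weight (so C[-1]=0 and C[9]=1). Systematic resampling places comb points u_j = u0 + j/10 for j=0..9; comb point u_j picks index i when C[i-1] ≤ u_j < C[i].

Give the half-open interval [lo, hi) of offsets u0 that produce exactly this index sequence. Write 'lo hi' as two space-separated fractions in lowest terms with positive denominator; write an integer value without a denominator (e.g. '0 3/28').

0 1/90

C = [0, 7/45, 8/45, 16/45, 5/9, 2/3, 31/45, 32/45, 4/5, 1]
j=0 picked index 1: u0 ∈ [0, 7/45)
j=1 picked index 1: u0 ∈ [-1/10, 1/18)
j=2 picked index 3: u0 ∈ [-1/45, 7/45)
j=3 picked index 3: u0 ∈ [-11/90, 1/18)
j=4 picked index 4: u0 ∈ [-2/45, 7/45)
j=5 picked index 4: u0 ∈ [-13/90, 1/18)
j=6 picked index 5: u0 ∈ [-2/45, 1/15)
j=7 picked index 7: u0 ∈ [-1/90, 1/90)
j=8 picked index 9: u0 ∈ [0, 1/5)
j=9 picked index 9: u0 ∈ [-1/10, 1/10)
intersection: [0, 1/90)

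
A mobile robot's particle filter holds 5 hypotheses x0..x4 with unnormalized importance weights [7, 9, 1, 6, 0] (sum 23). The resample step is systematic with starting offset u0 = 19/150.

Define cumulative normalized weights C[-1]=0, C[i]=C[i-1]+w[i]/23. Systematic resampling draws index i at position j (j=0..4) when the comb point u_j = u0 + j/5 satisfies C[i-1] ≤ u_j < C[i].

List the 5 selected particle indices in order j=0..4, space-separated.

C = [7/23, 16/23, 17/23, 1, 1]
j=0: u_0=19/150 ∈ [0, 7/23) → index 0
j=1: u_1=49/150 ∈ [7/23, 16/23) → index 1
j=2: u_2=79/150 ∈ [7/23, 16/23) → index 1
j=3: u_3=109/150 ∈ [16/23, 17/23) → index 2
j=4: u_4=139/150 ∈ [17/23, 1) → index 3

0 1 1 2 3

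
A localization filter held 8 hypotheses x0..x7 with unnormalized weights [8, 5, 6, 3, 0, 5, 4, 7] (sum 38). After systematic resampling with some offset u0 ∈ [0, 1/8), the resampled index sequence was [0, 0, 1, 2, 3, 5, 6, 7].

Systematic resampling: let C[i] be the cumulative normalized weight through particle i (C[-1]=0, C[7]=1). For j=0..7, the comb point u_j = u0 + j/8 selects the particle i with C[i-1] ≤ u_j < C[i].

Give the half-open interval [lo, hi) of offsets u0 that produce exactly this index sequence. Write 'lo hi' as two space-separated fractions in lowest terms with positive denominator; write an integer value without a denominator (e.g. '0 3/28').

0 5/76

C = [4/19, 13/38, 1/2, 11/19, 11/19, 27/38, 31/38, 1]
j=0 picked index 0: u0 ∈ [0, 4/19)
j=1 picked index 0: u0 ∈ [-1/8, 13/152)
j=2 picked index 1: u0 ∈ [-3/76, 7/76)
j=3 picked index 2: u0 ∈ [-5/152, 1/8)
j=4 picked index 3: u0 ∈ [0, 3/38)
j=5 picked index 5: u0 ∈ [-7/152, 13/152)
j=6 picked index 6: u0 ∈ [-3/76, 5/76)
j=7 picked index 7: u0 ∈ [-9/152, 1/8)
intersection: [0, 5/76)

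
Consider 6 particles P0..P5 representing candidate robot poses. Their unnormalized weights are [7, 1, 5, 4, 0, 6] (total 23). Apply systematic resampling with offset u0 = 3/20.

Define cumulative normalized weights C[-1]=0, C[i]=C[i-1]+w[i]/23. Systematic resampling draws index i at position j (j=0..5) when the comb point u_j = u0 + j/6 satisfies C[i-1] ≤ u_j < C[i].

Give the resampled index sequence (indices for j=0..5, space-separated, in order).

C = [7/23, 8/23, 13/23, 17/23, 17/23, 1]
j=0: u_0=3/20 ∈ [0, 7/23) → index 0
j=1: u_1=19/60 ∈ [7/23, 8/23) → index 1
j=2: u_2=29/60 ∈ [8/23, 13/23) → index 2
j=3: u_3=13/20 ∈ [13/23, 17/23) → index 3
j=4: u_4=49/60 ∈ [17/23, 1) → index 5
j=5: u_5=59/60 ∈ [17/23, 1) → index 5

0 1 2 3 5 5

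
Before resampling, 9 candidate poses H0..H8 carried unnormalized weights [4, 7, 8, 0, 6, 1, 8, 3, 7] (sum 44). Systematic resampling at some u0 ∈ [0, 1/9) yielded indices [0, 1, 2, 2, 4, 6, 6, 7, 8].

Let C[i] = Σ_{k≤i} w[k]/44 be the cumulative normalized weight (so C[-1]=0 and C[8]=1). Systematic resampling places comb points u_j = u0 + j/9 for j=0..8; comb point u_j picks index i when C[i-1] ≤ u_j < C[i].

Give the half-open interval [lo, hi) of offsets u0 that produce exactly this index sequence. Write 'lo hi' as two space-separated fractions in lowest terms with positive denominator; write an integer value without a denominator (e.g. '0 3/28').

C = [1/11, 1/4, 19/44, 19/44, 25/44, 13/22, 17/22, 37/44, 1]
j=0 picked index 0: u0 ∈ [0, 1/11)
j=1 picked index 1: u0 ∈ [-2/99, 5/36)
j=2 picked index 2: u0 ∈ [1/36, 83/396)
j=3 picked index 2: u0 ∈ [-1/12, 13/132)
j=4 picked index 4: u0 ∈ [-5/396, 49/396)
j=5 picked index 6: u0 ∈ [7/198, 43/198)
j=6 picked index 6: u0 ∈ [-5/66, 7/66)
j=7 picked index 7: u0 ∈ [-1/198, 25/396)
j=8 picked index 8: u0 ∈ [-19/396, 1/9)
intersection: [7/198, 25/396)

7/198 25/396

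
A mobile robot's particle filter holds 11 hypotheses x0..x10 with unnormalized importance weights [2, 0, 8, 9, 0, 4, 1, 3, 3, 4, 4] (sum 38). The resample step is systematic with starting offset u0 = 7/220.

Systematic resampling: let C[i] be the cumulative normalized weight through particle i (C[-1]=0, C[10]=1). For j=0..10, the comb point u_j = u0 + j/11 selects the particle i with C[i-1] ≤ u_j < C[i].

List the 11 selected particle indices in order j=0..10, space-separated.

0 2 2 3 3 3 5 7 8 9 10

C = [1/19, 1/19, 5/19, 1/2, 1/2, 23/38, 12/19, 27/38, 15/19, 17/19, 1]
j=0: u_0=7/220 ∈ [0, 1/19) → index 0
j=1: u_1=27/220 ∈ [1/19, 5/19) → index 2
j=2: u_2=47/220 ∈ [1/19, 5/19) → index 2
j=3: u_3=67/220 ∈ [5/19, 1/2) → index 3
j=4: u_4=87/220 ∈ [5/19, 1/2) → index 3
j=5: u_5=107/220 ∈ [5/19, 1/2) → index 3
j=6: u_6=127/220 ∈ [1/2, 23/38) → index 5
j=7: u_7=147/220 ∈ [12/19, 27/38) → index 7
j=8: u_8=167/220 ∈ [27/38, 15/19) → index 8
j=9: u_9=17/20 ∈ [15/19, 17/19) → index 9
j=10: u_10=207/220 ∈ [17/19, 1) → index 10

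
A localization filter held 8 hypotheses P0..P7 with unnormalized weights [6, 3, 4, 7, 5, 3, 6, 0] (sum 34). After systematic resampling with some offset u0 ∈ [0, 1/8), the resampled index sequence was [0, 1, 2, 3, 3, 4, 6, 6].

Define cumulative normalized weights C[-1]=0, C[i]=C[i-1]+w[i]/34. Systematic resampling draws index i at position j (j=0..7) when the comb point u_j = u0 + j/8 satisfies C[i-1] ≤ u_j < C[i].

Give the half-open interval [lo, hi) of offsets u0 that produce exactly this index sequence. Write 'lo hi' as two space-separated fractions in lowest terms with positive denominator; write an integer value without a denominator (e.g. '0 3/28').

5/68 3/34

C = [3/17, 9/34, 13/34, 10/17, 25/34, 14/17, 1, 1]
j=0 picked index 0: u0 ∈ [0, 3/17)
j=1 picked index 1: u0 ∈ [7/136, 19/136)
j=2 picked index 2: u0 ∈ [1/68, 9/68)
j=3 picked index 3: u0 ∈ [1/136, 29/136)
j=4 picked index 3: u0 ∈ [-2/17, 3/34)
j=5 picked index 4: u0 ∈ [-5/136, 15/136)
j=6 picked index 6: u0 ∈ [5/68, 1/4)
j=7 picked index 6: u0 ∈ [-7/136, 1/8)
intersection: [5/68, 3/34)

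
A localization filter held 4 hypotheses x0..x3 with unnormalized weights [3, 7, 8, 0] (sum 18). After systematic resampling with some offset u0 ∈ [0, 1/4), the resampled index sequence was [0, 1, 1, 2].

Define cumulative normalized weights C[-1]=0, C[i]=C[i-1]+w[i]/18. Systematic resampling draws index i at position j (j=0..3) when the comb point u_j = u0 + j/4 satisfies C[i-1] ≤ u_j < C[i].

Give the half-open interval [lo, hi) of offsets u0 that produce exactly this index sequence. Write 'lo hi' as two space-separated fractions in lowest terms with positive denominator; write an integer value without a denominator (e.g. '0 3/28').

0 1/18

C = [1/6, 5/9, 1, 1]
j=0 picked index 0: u0 ∈ [0, 1/6)
j=1 picked index 1: u0 ∈ [-1/12, 11/36)
j=2 picked index 1: u0 ∈ [-1/3, 1/18)
j=3 picked index 2: u0 ∈ [-7/36, 1/4)
intersection: [0, 1/18)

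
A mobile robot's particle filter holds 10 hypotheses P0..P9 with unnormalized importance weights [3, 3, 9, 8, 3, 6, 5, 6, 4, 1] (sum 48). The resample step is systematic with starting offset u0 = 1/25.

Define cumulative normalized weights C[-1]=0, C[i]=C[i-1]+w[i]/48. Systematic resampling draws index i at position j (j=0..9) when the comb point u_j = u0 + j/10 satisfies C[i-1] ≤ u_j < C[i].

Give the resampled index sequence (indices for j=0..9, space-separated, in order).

0 2 2 3 3 4 5 6 7 8

C = [1/16, 1/8, 5/16, 23/48, 13/24, 2/3, 37/48, 43/48, 47/48, 1]
j=0: u_0=1/25 ∈ [0, 1/16) → index 0
j=1: u_1=7/50 ∈ [1/8, 5/16) → index 2
j=2: u_2=6/25 ∈ [1/8, 5/16) → index 2
j=3: u_3=17/50 ∈ [5/16, 23/48) → index 3
j=4: u_4=11/25 ∈ [5/16, 23/48) → index 3
j=5: u_5=27/50 ∈ [23/48, 13/24) → index 4
j=6: u_6=16/25 ∈ [13/24, 2/3) → index 5
j=7: u_7=37/50 ∈ [2/3, 37/48) → index 6
j=8: u_8=21/25 ∈ [37/48, 43/48) → index 7
j=9: u_9=47/50 ∈ [43/48, 47/48) → index 8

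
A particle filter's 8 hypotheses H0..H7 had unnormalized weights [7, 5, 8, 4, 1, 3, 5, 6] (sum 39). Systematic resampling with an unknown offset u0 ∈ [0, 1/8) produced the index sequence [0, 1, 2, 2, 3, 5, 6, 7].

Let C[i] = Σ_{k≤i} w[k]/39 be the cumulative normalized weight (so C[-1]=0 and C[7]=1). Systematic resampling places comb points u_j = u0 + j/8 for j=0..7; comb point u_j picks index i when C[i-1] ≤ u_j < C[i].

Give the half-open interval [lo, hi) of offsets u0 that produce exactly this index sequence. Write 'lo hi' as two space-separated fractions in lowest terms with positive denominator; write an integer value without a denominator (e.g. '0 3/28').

3/52 29/312

C = [7/39, 4/13, 20/39, 8/13, 25/39, 28/39, 11/13, 1]
j=0 picked index 0: u0 ∈ [0, 7/39)
j=1 picked index 1: u0 ∈ [17/312, 19/104)
j=2 picked index 2: u0 ∈ [3/52, 41/156)
j=3 picked index 2: u0 ∈ [-7/104, 43/312)
j=4 picked index 3: u0 ∈ [1/78, 3/26)
j=5 picked index 5: u0 ∈ [5/312, 29/312)
j=6 picked index 6: u0 ∈ [-5/156, 5/52)
j=7 picked index 7: u0 ∈ [-3/104, 1/8)
intersection: [3/52, 29/312)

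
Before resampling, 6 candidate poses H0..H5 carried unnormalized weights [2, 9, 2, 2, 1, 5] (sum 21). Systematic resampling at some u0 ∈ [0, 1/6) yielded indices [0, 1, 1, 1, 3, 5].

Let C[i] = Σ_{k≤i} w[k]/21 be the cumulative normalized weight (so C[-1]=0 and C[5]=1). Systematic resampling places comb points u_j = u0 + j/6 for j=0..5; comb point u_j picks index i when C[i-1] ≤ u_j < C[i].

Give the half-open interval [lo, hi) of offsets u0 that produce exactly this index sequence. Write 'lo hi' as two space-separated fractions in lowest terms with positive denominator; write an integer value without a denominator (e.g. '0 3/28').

C = [2/21, 11/21, 13/21, 5/7, 16/21, 1]
j=0 picked index 0: u0 ∈ [0, 2/21)
j=1 picked index 1: u0 ∈ [-1/14, 5/14)
j=2 picked index 1: u0 ∈ [-5/21, 4/21)
j=3 picked index 1: u0 ∈ [-17/42, 1/42)
j=4 picked index 3: u0 ∈ [-1/21, 1/21)
j=5 picked index 5: u0 ∈ [-1/14, 1/6)
intersection: [0, 1/42)

0 1/42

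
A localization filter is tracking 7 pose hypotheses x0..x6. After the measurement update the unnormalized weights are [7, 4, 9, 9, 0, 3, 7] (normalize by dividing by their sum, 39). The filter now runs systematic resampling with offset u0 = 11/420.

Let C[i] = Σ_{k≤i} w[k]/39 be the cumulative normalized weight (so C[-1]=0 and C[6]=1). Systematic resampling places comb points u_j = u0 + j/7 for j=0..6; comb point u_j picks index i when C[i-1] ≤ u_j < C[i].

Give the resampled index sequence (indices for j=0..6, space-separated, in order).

0 0 2 2 3 3 6

C = [7/39, 11/39, 20/39, 29/39, 29/39, 32/39, 1]
j=0: u_0=11/420 ∈ [0, 7/39) → index 0
j=1: u_1=71/420 ∈ [0, 7/39) → index 0
j=2: u_2=131/420 ∈ [11/39, 20/39) → index 2
j=3: u_3=191/420 ∈ [11/39, 20/39) → index 2
j=4: u_4=251/420 ∈ [20/39, 29/39) → index 3
j=5: u_5=311/420 ∈ [20/39, 29/39) → index 3
j=6: u_6=53/60 ∈ [32/39, 1) → index 6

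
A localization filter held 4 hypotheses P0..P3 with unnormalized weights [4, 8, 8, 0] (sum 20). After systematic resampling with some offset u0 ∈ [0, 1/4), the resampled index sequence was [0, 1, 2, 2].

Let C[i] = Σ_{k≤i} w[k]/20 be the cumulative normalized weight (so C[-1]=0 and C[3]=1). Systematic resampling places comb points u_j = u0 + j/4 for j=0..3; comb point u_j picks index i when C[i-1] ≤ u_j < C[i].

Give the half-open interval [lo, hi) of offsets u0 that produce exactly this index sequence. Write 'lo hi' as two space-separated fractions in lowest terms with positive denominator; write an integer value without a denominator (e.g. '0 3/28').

1/10 1/5

C = [1/5, 3/5, 1, 1]
j=0 picked index 0: u0 ∈ [0, 1/5)
j=1 picked index 1: u0 ∈ [-1/20, 7/20)
j=2 picked index 2: u0 ∈ [1/10, 1/2)
j=3 picked index 2: u0 ∈ [-3/20, 1/4)
intersection: [1/10, 1/5)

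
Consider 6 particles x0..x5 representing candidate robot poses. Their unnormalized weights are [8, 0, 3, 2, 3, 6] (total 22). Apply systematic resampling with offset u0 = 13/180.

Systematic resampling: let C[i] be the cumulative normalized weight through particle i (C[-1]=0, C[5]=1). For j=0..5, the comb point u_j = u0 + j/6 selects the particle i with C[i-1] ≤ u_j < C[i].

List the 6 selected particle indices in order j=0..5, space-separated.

0 0 2 3 5 5

C = [4/11, 4/11, 1/2, 13/22, 8/11, 1]
j=0: u_0=13/180 ∈ [0, 4/11) → index 0
j=1: u_1=43/180 ∈ [0, 4/11) → index 0
j=2: u_2=73/180 ∈ [4/11, 1/2) → index 2
j=3: u_3=103/180 ∈ [1/2, 13/22) → index 3
j=4: u_4=133/180 ∈ [8/11, 1) → index 5
j=5: u_5=163/180 ∈ [8/11, 1) → index 5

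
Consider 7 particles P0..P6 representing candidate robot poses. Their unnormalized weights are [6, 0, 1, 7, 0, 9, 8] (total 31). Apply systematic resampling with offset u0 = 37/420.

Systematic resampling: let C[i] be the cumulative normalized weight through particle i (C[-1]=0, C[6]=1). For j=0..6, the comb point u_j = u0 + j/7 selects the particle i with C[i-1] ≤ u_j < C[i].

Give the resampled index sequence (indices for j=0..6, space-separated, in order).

C = [6/31, 6/31, 7/31, 14/31, 14/31, 23/31, 1]
j=0: u_0=37/420 ∈ [0, 6/31) → index 0
j=1: u_1=97/420 ∈ [7/31, 14/31) → index 3
j=2: u_2=157/420 ∈ [7/31, 14/31) → index 3
j=3: u_3=31/60 ∈ [14/31, 23/31) → index 5
j=4: u_4=277/420 ∈ [14/31, 23/31) → index 5
j=5: u_5=337/420 ∈ [23/31, 1) → index 6
j=6: u_6=397/420 ∈ [23/31, 1) → index 6

0 3 3 5 5 6 6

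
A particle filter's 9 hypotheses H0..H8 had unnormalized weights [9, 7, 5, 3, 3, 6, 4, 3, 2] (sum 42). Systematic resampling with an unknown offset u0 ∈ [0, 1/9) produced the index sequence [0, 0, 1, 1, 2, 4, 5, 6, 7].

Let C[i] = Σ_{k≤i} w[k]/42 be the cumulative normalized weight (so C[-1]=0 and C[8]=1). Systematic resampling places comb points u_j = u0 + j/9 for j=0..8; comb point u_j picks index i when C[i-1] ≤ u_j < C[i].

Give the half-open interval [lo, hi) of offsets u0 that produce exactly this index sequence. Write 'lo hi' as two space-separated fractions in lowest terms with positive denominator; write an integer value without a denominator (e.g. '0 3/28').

C = [3/14, 8/21, 1/2, 4/7, 9/14, 11/14, 37/42, 20/21, 1]
j=0 picked index 0: u0 ∈ [0, 3/14)
j=1 picked index 0: u0 ∈ [-1/9, 13/126)
j=2 picked index 1: u0 ∈ [-1/126, 10/63)
j=3 picked index 1: u0 ∈ [-5/42, 1/21)
j=4 picked index 2: u0 ∈ [-4/63, 1/18)
j=5 picked index 4: u0 ∈ [1/63, 11/126)
j=6 picked index 5: u0 ∈ [-1/42, 5/42)
j=7 picked index 6: u0 ∈ [1/126, 13/126)
j=8 picked index 7: u0 ∈ [-1/126, 4/63)
intersection: [1/63, 1/21)

1/63 1/21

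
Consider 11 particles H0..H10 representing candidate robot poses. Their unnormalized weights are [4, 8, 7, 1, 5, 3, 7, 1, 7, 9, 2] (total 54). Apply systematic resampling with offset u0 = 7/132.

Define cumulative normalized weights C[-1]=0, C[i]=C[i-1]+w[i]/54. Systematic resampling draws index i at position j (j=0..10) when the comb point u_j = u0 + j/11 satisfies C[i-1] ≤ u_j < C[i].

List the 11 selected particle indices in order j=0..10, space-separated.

C = [2/27, 2/9, 19/54, 10/27, 25/54, 14/27, 35/54, 2/3, 43/54, 26/27, 1]
j=0: u_0=7/132 ∈ [0, 2/27) → index 0
j=1: u_1=19/132 ∈ [2/27, 2/9) → index 1
j=2: u_2=31/132 ∈ [2/9, 19/54) → index 2
j=3: u_3=43/132 ∈ [2/9, 19/54) → index 2
j=4: u_4=5/12 ∈ [10/27, 25/54) → index 4
j=5: u_5=67/132 ∈ [25/54, 14/27) → index 5
j=6: u_6=79/132 ∈ [14/27, 35/54) → index 6
j=7: u_7=91/132 ∈ [2/3, 43/54) → index 8
j=8: u_8=103/132 ∈ [2/3, 43/54) → index 8
j=9: u_9=115/132 ∈ [43/54, 26/27) → index 9
j=10: u_10=127/132 ∈ [43/54, 26/27) → index 9

0 1 2 2 4 5 6 8 8 9 9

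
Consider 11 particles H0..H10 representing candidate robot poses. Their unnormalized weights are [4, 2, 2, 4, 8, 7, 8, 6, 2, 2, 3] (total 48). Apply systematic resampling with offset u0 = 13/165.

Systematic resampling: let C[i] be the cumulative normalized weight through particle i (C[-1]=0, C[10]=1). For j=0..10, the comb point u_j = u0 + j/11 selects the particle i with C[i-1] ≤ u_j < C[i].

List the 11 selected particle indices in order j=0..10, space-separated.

0 3 4 4 5 5 6 6 7 9 10

C = [1/12, 1/8, 1/6, 1/4, 5/12, 9/16, 35/48, 41/48, 43/48, 15/16, 1]
j=0: u_0=13/165 ∈ [0, 1/12) → index 0
j=1: u_1=28/165 ∈ [1/6, 1/4) → index 3
j=2: u_2=43/165 ∈ [1/4, 5/12) → index 4
j=3: u_3=58/165 ∈ [1/4, 5/12) → index 4
j=4: u_4=73/165 ∈ [5/12, 9/16) → index 5
j=5: u_5=8/15 ∈ [5/12, 9/16) → index 5
j=6: u_6=103/165 ∈ [9/16, 35/48) → index 6
j=7: u_7=118/165 ∈ [9/16, 35/48) → index 6
j=8: u_8=133/165 ∈ [35/48, 41/48) → index 7
j=9: u_9=148/165 ∈ [43/48, 15/16) → index 9
j=10: u_10=163/165 ∈ [15/16, 1) → index 10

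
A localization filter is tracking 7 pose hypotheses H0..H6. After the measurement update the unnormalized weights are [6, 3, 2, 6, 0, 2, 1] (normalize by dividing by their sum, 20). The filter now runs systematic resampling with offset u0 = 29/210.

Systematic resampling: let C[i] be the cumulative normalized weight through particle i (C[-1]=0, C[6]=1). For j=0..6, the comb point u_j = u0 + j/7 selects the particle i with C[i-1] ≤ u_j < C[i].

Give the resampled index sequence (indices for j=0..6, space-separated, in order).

0 0 1 3 3 5 6

C = [3/10, 9/20, 11/20, 17/20, 17/20, 19/20, 1]
j=0: u_0=29/210 ∈ [0, 3/10) → index 0
j=1: u_1=59/210 ∈ [0, 3/10) → index 0
j=2: u_2=89/210 ∈ [3/10, 9/20) → index 1
j=3: u_3=17/30 ∈ [11/20, 17/20) → index 3
j=4: u_4=149/210 ∈ [11/20, 17/20) → index 3
j=5: u_5=179/210 ∈ [17/20, 19/20) → index 5
j=6: u_6=209/210 ∈ [19/20, 1) → index 6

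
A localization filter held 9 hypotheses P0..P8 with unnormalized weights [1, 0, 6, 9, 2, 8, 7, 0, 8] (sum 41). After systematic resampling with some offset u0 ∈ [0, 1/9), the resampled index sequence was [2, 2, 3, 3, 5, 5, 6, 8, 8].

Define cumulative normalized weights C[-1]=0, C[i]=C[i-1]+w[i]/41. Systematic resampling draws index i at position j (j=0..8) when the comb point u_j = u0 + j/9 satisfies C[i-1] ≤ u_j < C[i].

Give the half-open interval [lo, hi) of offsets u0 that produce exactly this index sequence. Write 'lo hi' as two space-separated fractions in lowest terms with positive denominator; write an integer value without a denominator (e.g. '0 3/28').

10/369 7/123

C = [1/41, 1/41, 7/41, 16/41, 18/41, 26/41, 33/41, 33/41, 1]
j=0 picked index 2: u0 ∈ [1/41, 7/41)
j=1 picked index 2: u0 ∈ [-32/369, 22/369)
j=2 picked index 3: u0 ∈ [-19/369, 62/369)
j=3 picked index 3: u0 ∈ [-20/123, 7/123)
j=4 picked index 5: u0 ∈ [-2/369, 70/369)
j=5 picked index 5: u0 ∈ [-43/369, 29/369)
j=6 picked index 6: u0 ∈ [-4/123, 17/123)
j=7 picked index 8: u0 ∈ [10/369, 2/9)
j=8 picked index 8: u0 ∈ [-31/369, 1/9)
intersection: [10/369, 7/123)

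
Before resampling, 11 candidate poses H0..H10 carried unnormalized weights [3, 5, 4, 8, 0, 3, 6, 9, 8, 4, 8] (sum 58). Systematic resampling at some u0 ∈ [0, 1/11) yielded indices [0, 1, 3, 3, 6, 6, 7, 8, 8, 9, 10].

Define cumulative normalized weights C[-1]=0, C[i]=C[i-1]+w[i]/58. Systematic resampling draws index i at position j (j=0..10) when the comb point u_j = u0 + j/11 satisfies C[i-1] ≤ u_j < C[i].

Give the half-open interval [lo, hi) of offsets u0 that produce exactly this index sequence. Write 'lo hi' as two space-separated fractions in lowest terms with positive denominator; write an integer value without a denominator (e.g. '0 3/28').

C = [3/58, 4/29, 6/29, 10/29, 10/29, 23/58, 1/2, 19/29, 23/29, 25/29, 1]
j=0 picked index 0: u0 ∈ [0, 3/58)
j=1 picked index 1: u0 ∈ [-25/638, 15/319)
j=2 picked index 3: u0 ∈ [8/319, 52/319)
j=3 picked index 3: u0 ∈ [-21/319, 23/319)
j=4 picked index 6: u0 ∈ [21/638, 3/22)
j=5 picked index 6: u0 ∈ [-37/638, 1/22)
j=6 picked index 7: u0 ∈ [-1/22, 35/319)
j=7 picked index 8: u0 ∈ [6/319, 50/319)
j=8 picked index 8: u0 ∈ [-23/319, 21/319)
j=9 picked index 9: u0 ∈ [-8/319, 14/319)
j=10 picked index 10: u0 ∈ [-15/319, 1/11)
intersection: [21/638, 14/319)

21/638 14/319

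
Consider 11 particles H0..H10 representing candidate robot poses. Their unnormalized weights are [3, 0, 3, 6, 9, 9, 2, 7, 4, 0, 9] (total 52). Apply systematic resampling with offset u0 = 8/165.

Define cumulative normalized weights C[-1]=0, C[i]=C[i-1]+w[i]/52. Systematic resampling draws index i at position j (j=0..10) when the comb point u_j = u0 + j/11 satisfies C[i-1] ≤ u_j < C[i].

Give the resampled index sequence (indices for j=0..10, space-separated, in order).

C = [3/52, 3/52, 3/26, 3/13, 21/52, 15/26, 8/13, 3/4, 43/52, 43/52, 1]
j=0: u_0=8/165 ∈ [0, 3/52) → index 0
j=1: u_1=23/165 ∈ [3/26, 3/13) → index 3
j=2: u_2=38/165 ∈ [3/26, 3/13) → index 3
j=3: u_3=53/165 ∈ [3/13, 21/52) → index 4
j=4: u_4=68/165 ∈ [21/52, 15/26) → index 5
j=5: u_5=83/165 ∈ [21/52, 15/26) → index 5
j=6: u_6=98/165 ∈ [15/26, 8/13) → index 6
j=7: u_7=113/165 ∈ [8/13, 3/4) → index 7
j=8: u_8=128/165 ∈ [3/4, 43/52) → index 8
j=9: u_9=13/15 ∈ [43/52, 1) → index 10
j=10: u_10=158/165 ∈ [43/52, 1) → index 10

0 3 3 4 5 5 6 7 8 10 10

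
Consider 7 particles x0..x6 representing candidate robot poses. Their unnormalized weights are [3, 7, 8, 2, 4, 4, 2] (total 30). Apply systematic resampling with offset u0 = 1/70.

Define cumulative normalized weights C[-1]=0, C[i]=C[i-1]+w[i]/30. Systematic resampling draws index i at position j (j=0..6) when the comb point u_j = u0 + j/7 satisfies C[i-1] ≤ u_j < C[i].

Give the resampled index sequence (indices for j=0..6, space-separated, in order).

C = [1/10, 1/3, 3/5, 2/3, 4/5, 14/15, 1]
j=0: u_0=1/70 ∈ [0, 1/10) → index 0
j=1: u_1=11/70 ∈ [1/10, 1/3) → index 1
j=2: u_2=3/10 ∈ [1/10, 1/3) → index 1
j=3: u_3=31/70 ∈ [1/3, 3/5) → index 2
j=4: u_4=41/70 ∈ [1/3, 3/5) → index 2
j=5: u_5=51/70 ∈ [2/3, 4/5) → index 4
j=6: u_6=61/70 ∈ [4/5, 14/15) → index 5

0 1 1 2 2 4 5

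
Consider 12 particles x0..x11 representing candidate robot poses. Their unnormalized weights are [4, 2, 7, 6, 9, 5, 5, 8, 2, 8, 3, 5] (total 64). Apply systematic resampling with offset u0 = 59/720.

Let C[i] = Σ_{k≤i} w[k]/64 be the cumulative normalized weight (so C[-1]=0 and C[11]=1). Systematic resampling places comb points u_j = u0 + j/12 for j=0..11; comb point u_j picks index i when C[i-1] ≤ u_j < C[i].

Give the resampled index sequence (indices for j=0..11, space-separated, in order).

1 2 3 4 4 5 6 7 8 9 10 11

C = [1/16, 3/32, 13/64, 19/64, 7/16, 33/64, 19/32, 23/32, 3/4, 7/8, 59/64, 1]
j=0: u_0=59/720 ∈ [1/16, 3/32) → index 1
j=1: u_1=119/720 ∈ [3/32, 13/64) → index 2
j=2: u_2=179/720 ∈ [13/64, 19/64) → index 3
j=3: u_3=239/720 ∈ [19/64, 7/16) → index 4
j=4: u_4=299/720 ∈ [19/64, 7/16) → index 4
j=5: u_5=359/720 ∈ [7/16, 33/64) → index 5
j=6: u_6=419/720 ∈ [33/64, 19/32) → index 6
j=7: u_7=479/720 ∈ [19/32, 23/32) → index 7
j=8: u_8=539/720 ∈ [23/32, 3/4) → index 8
j=9: u_9=599/720 ∈ [3/4, 7/8) → index 9
j=10: u_10=659/720 ∈ [7/8, 59/64) → index 10
j=11: u_11=719/720 ∈ [59/64, 1) → index 11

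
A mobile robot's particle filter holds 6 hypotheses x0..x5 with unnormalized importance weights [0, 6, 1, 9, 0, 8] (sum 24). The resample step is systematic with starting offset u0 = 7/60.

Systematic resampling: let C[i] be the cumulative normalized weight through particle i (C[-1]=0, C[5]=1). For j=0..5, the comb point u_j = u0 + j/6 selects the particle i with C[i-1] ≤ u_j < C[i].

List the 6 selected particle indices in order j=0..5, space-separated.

C = [0, 1/4, 7/24, 2/3, 2/3, 1]
j=0: u_0=7/60 ∈ [0, 1/4) → index 1
j=1: u_1=17/60 ∈ [1/4, 7/24) → index 2
j=2: u_2=9/20 ∈ [7/24, 2/3) → index 3
j=3: u_3=37/60 ∈ [7/24, 2/3) → index 3
j=4: u_4=47/60 ∈ [2/3, 1) → index 5
j=5: u_5=19/20 ∈ [2/3, 1) → index 5

1 2 3 3 5 5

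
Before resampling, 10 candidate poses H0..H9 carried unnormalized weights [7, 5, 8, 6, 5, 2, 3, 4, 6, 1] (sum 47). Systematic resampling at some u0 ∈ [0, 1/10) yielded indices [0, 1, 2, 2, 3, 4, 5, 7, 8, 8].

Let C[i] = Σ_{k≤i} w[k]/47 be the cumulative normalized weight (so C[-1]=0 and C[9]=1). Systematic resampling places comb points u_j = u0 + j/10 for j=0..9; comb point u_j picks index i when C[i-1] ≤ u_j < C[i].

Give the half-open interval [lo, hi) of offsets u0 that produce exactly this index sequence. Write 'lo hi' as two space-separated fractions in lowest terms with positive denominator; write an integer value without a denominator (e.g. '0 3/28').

C = [7/47, 12/47, 20/47, 26/47, 31/47, 33/47, 36/47, 40/47, 46/47, 1]
j=0 picked index 0: u0 ∈ [0, 7/47)
j=1 picked index 1: u0 ∈ [23/470, 73/470)
j=2 picked index 2: u0 ∈ [13/235, 53/235)
j=3 picked index 2: u0 ∈ [-21/470, 59/470)
j=4 picked index 3: u0 ∈ [6/235, 36/235)
j=5 picked index 4: u0 ∈ [5/94, 15/94)
j=6 picked index 5: u0 ∈ [14/235, 24/235)
j=7 picked index 7: u0 ∈ [31/470, 71/470)
j=8 picked index 8: u0 ∈ [12/235, 42/235)
j=9 picked index 8: u0 ∈ [-23/470, 37/470)
intersection: [31/470, 37/470)

31/470 37/470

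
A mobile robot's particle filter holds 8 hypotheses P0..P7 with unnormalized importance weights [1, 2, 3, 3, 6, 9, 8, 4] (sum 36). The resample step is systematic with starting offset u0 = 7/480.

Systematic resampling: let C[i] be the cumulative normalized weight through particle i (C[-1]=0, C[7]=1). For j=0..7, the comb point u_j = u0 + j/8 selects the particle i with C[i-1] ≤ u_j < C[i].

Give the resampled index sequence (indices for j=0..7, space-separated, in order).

0 2 4 4 5 5 6 7

C = [1/36, 1/12, 1/6, 1/4, 5/12, 2/3, 8/9, 1]
j=0: u_0=7/480 ∈ [0, 1/36) → index 0
j=1: u_1=67/480 ∈ [1/12, 1/6) → index 2
j=2: u_2=127/480 ∈ [1/4, 5/12) → index 4
j=3: u_3=187/480 ∈ [1/4, 5/12) → index 4
j=4: u_4=247/480 ∈ [5/12, 2/3) → index 5
j=5: u_5=307/480 ∈ [5/12, 2/3) → index 5
j=6: u_6=367/480 ∈ [2/3, 8/9) → index 6
j=7: u_7=427/480 ∈ [8/9, 1) → index 7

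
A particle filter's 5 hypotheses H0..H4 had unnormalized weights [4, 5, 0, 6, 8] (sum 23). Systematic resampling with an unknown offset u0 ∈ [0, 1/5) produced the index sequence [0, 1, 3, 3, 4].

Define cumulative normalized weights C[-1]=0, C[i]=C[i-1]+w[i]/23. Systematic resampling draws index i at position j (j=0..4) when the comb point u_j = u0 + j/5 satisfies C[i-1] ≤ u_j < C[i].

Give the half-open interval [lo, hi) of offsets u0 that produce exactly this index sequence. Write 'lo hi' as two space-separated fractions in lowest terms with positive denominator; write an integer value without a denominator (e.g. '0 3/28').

C = [4/23, 9/23, 9/23, 15/23, 1]
j=0 picked index 0: u0 ∈ [0, 4/23)
j=1 picked index 1: u0 ∈ [-3/115, 22/115)
j=2 picked index 3: u0 ∈ [-1/115, 29/115)
j=3 picked index 3: u0 ∈ [-24/115, 6/115)
j=4 picked index 4: u0 ∈ [-17/115, 1/5)
intersection: [0, 6/115)

0 6/115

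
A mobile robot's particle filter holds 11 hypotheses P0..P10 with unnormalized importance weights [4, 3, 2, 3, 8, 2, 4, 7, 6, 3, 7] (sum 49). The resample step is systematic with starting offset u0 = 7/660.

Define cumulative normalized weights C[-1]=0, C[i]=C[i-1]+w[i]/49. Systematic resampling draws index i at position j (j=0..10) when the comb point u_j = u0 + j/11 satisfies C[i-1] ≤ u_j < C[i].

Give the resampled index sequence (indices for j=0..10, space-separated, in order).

C = [4/49, 1/7, 9/49, 12/49, 20/49, 22/49, 26/49, 33/49, 39/49, 6/7, 1]
j=0: u_0=7/660 ∈ [0, 4/49) → index 0
j=1: u_1=67/660 ∈ [4/49, 1/7) → index 1
j=2: u_2=127/660 ∈ [9/49, 12/49) → index 3
j=3: u_3=17/60 ∈ [12/49, 20/49) → index 4
j=4: u_4=247/660 ∈ [12/49, 20/49) → index 4
j=5: u_5=307/660 ∈ [22/49, 26/49) → index 6
j=6: u_6=367/660 ∈ [26/49, 33/49) → index 7
j=7: u_7=427/660 ∈ [26/49, 33/49) → index 7
j=8: u_8=487/660 ∈ [33/49, 39/49) → index 8
j=9: u_9=547/660 ∈ [39/49, 6/7) → index 9
j=10: u_10=607/660 ∈ [6/7, 1) → index 10

0 1 3 4 4 6 7 7 8 9 10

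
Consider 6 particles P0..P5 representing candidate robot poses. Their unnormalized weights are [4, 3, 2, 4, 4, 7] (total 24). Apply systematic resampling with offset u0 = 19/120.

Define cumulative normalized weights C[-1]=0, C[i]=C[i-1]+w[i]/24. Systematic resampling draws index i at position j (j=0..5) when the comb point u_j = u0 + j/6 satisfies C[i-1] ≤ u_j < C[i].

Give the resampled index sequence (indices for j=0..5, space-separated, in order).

0 2 3 4 5 5

C = [1/6, 7/24, 3/8, 13/24, 17/24, 1]
j=0: u_0=19/120 ∈ [0, 1/6) → index 0
j=1: u_1=13/40 ∈ [7/24, 3/8) → index 2
j=2: u_2=59/120 ∈ [3/8, 13/24) → index 3
j=3: u_3=79/120 ∈ [13/24, 17/24) → index 4
j=4: u_4=33/40 ∈ [17/24, 1) → index 5
j=5: u_5=119/120 ∈ [17/24, 1) → index 5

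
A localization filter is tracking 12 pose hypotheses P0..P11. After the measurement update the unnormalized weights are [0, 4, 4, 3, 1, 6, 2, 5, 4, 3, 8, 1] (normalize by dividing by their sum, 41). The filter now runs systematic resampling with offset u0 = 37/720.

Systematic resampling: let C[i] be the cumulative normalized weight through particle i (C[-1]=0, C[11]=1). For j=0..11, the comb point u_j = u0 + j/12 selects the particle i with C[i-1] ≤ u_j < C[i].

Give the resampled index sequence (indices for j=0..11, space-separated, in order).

1 2 3 5 5 6 7 8 9 10 10 10

C = [0, 4/41, 8/41, 11/41, 12/41, 18/41, 20/41, 25/41, 29/41, 32/41, 40/41, 1]
j=0: u_0=37/720 ∈ [0, 4/41) → index 1
j=1: u_1=97/720 ∈ [4/41, 8/41) → index 2
j=2: u_2=157/720 ∈ [8/41, 11/41) → index 3
j=3: u_3=217/720 ∈ [12/41, 18/41) → index 5
j=4: u_4=277/720 ∈ [12/41, 18/41) → index 5
j=5: u_5=337/720 ∈ [18/41, 20/41) → index 6
j=6: u_6=397/720 ∈ [20/41, 25/41) → index 7
j=7: u_7=457/720 ∈ [25/41, 29/41) → index 8
j=8: u_8=517/720 ∈ [29/41, 32/41) → index 9
j=9: u_9=577/720 ∈ [32/41, 40/41) → index 10
j=10: u_10=637/720 ∈ [32/41, 40/41) → index 10
j=11: u_11=697/720 ∈ [32/41, 40/41) → index 10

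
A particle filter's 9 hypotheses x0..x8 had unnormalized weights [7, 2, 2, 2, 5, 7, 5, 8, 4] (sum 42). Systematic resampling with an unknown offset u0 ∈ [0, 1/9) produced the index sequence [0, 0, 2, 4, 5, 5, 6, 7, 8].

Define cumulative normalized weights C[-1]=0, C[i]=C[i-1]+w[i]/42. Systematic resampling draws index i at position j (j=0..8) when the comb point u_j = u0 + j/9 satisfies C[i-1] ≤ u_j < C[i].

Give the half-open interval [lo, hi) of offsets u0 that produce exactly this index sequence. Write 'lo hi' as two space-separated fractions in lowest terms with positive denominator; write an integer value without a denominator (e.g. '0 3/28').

C = [1/6, 3/14, 11/42, 13/42, 3/7, 25/42, 5/7, 19/21, 1]
j=0 picked index 0: u0 ∈ [0, 1/6)
j=1 picked index 0: u0 ∈ [-1/9, 1/18)
j=2 picked index 2: u0 ∈ [-1/126, 5/126)
j=3 picked index 4: u0 ∈ [-1/42, 2/21)
j=4 picked index 5: u0 ∈ [-1/63, 19/126)
j=5 picked index 5: u0 ∈ [-8/63, 5/126)
j=6 picked index 6: u0 ∈ [-1/14, 1/21)
j=7 picked index 7: u0 ∈ [-4/63, 8/63)
j=8 picked index 8: u0 ∈ [1/63, 1/9)
intersection: [1/63, 5/126)

1/63 5/126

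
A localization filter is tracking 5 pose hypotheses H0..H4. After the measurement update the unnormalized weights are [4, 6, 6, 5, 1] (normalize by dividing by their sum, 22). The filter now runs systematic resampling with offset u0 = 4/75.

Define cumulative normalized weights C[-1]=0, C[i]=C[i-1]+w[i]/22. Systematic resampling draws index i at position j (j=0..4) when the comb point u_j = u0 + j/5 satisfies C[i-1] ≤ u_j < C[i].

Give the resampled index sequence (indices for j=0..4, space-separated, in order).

C = [2/11, 5/11, 8/11, 21/22, 1]
j=0: u_0=4/75 ∈ [0, 2/11) → index 0
j=1: u_1=19/75 ∈ [2/11, 5/11) → index 1
j=2: u_2=34/75 ∈ [2/11, 5/11) → index 1
j=3: u_3=49/75 ∈ [5/11, 8/11) → index 2
j=4: u_4=64/75 ∈ [8/11, 21/22) → index 3

0 1 1 2 3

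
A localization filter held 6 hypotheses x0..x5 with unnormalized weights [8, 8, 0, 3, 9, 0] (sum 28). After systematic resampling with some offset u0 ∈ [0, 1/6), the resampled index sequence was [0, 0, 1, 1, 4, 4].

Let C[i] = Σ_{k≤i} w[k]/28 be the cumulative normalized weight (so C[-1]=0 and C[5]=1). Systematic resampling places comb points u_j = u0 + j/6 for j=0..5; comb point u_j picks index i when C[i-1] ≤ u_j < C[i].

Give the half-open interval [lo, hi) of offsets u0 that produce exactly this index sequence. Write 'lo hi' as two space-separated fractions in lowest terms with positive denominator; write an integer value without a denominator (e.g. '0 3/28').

1/84 1/14

C = [2/7, 4/7, 4/7, 19/28, 1, 1]
j=0 picked index 0: u0 ∈ [0, 2/7)
j=1 picked index 0: u0 ∈ [-1/6, 5/42)
j=2 picked index 1: u0 ∈ [-1/21, 5/21)
j=3 picked index 1: u0 ∈ [-3/14, 1/14)
j=4 picked index 4: u0 ∈ [1/84, 1/3)
j=5 picked index 4: u0 ∈ [-13/84, 1/6)
intersection: [1/84, 1/14)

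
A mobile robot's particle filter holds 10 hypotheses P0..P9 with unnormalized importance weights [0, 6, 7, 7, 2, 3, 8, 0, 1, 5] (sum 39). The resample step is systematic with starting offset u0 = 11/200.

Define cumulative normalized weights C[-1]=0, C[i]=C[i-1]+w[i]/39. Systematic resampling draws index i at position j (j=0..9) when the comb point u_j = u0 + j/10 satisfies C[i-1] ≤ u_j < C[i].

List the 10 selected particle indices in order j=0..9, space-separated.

1 2 2 3 3 4 6 6 8 9

C = [0, 2/13, 1/3, 20/39, 22/39, 25/39, 11/13, 11/13, 34/39, 1]
j=0: u_0=11/200 ∈ [0, 2/13) → index 1
j=1: u_1=31/200 ∈ [2/13, 1/3) → index 2
j=2: u_2=51/200 ∈ [2/13, 1/3) → index 2
j=3: u_3=71/200 ∈ [1/3, 20/39) → index 3
j=4: u_4=91/200 ∈ [1/3, 20/39) → index 3
j=5: u_5=111/200 ∈ [20/39, 22/39) → index 4
j=6: u_6=131/200 ∈ [25/39, 11/13) → index 6
j=7: u_7=151/200 ∈ [25/39, 11/13) → index 6
j=8: u_8=171/200 ∈ [11/13, 34/39) → index 8
j=9: u_9=191/200 ∈ [34/39, 1) → index 9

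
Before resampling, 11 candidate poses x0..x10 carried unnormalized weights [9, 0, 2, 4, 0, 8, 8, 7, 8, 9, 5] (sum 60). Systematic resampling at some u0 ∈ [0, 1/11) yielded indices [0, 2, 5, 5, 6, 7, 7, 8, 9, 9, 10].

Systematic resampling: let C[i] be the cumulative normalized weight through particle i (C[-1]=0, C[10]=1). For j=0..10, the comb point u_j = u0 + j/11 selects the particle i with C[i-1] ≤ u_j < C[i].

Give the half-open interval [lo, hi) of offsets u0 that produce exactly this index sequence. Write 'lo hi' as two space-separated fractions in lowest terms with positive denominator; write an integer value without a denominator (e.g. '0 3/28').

C = [3/20, 3/20, 11/60, 1/4, 1/4, 23/60, 31/60, 19/30, 23/30, 11/12, 1]
j=0 picked index 0: u0 ∈ [0, 3/20)
j=1 picked index 2: u0 ∈ [13/220, 61/660)
j=2 picked index 5: u0 ∈ [3/44, 133/660)
j=3 picked index 5: u0 ∈ [-1/44, 73/660)
j=4 picked index 6: u0 ∈ [13/660, 101/660)
j=5 picked index 7: u0 ∈ [41/660, 59/330)
j=6 picked index 7: u0 ∈ [-19/660, 29/330)
j=7 picked index 8: u0 ∈ [-1/330, 43/330)
j=8 picked index 9: u0 ∈ [13/330, 25/132)
j=9 picked index 9: u0 ∈ [-17/330, 13/132)
j=10 picked index 10: u0 ∈ [1/132, 1/11)
intersection: [3/44, 29/330)

3/44 29/330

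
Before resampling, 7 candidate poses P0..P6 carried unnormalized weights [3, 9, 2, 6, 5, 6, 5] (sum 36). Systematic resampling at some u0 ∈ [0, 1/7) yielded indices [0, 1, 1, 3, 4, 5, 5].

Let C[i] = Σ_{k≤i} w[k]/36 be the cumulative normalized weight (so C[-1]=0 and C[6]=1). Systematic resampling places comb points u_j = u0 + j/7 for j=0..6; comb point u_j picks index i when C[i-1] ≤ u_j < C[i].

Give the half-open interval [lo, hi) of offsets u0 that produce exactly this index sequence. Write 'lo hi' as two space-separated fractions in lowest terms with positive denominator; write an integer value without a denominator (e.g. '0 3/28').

0 1/252

C = [1/12, 1/3, 7/18, 5/9, 25/36, 31/36, 1]
j=0 picked index 0: u0 ∈ [0, 1/12)
j=1 picked index 1: u0 ∈ [-5/84, 4/21)
j=2 picked index 1: u0 ∈ [-17/84, 1/21)
j=3 picked index 3: u0 ∈ [-5/126, 8/63)
j=4 picked index 4: u0 ∈ [-1/63, 31/252)
j=5 picked index 5: u0 ∈ [-5/252, 37/252)
j=6 picked index 5: u0 ∈ [-41/252, 1/252)
intersection: [0, 1/252)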